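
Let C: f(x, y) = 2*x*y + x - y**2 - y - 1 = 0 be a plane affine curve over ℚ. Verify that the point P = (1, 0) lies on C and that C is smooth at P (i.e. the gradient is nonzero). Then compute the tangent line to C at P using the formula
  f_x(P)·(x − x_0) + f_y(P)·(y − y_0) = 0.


Tangent line at P: x + y - 1 = 0.

Step 1: f(1, 0) = 0, so P lies on C.
Step 2: partial derivatives
  f_x(x, y) = 2*y + 1, f_y(x, y) = 2*x - 2*y - 1.
  f_x(P) = 1, f_y(P) = 1 (gradient nonzero, so P is smooth).
Step 3: tangent line at P: 1·(x − 1) + 1·(y − 0) = 0.
Expanding: x + y - 1 = 0.


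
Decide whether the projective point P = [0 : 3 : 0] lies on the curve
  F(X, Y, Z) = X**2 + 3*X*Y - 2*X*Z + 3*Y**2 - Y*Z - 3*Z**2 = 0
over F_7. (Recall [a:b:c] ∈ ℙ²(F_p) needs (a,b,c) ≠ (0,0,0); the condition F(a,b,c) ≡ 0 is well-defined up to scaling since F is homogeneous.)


F(0,3,0) ≡ 6 (mod 7); P is NOT on the curve.

Evaluate F(0, 3, 0) term-by-term (mod 7).
  X**2 ↦ 1·0·1·1 = 0
  3*X*Y ↦ 3·0·3·1 = 0
  -2*X*Z ↦ -2·0·1·0 = 0
  3*Y**2 ↦ 3·1·9·1 = 27
  -Y*Z ↦ -1·1·3·0 = 0
  -3*Z**2 ↦ -3·1·1·0 = 0
Sum: F(0, 3, 0) = (0) + (0) + (0) + (27) + (0) + (0) = 27.
Reducing mod 7: 27 ≡ 6 (mod 7).
Since F(a, b, c) ≡ 6 ≠ 0 (mod 7), P does NOT lie on the curve.


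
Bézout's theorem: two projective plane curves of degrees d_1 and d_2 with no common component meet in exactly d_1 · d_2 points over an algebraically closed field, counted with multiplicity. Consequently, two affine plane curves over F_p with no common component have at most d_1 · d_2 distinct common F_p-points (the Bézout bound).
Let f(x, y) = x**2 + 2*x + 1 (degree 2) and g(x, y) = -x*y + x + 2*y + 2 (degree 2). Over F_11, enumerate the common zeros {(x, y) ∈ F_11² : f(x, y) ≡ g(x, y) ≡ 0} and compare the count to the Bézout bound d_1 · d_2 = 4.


Common zeros: {(10, 7)}; count = 1; Bézout bound = 4.

deg(f) = 2, deg(g) = 2, so Bézout bound = 4.
Scan x ∈ F_11. For each x, list the y ∈ F_11 with f(x, y) ≡ 0 and those with g(x, y) ≡ 0 (mod 11); the common zeros in that column are the intersection.
  x = 0: f ≡ 0 at y ∈ ∅; g ≡ 0 at y ∈ {10}; common: ∅.
  x = 1: f ≡ 0 at y ∈ ∅; g ≡ 0 at y ∈ {8}; common: ∅.
  x = 2: f ≡ 0 at y ∈ ∅; g ≡ 0 at y ∈ ∅; common: ∅.
  x = 3: f ≡ 0 at y ∈ ∅; g ≡ 0 at y ∈ {5}; common: ∅.
  x = 4: f ≡ 0 at y ∈ ∅; g ≡ 0 at y ∈ {3}; common: ∅.
  x = 5: f ≡ 0 at y ∈ ∅; g ≡ 0 at y ∈ {6}; common: ∅.
  x = 6: f ≡ 0 at y ∈ ∅; g ≡ 0 at y ∈ {2}; common: ∅.
  x = 7: f ≡ 0 at y ∈ ∅; g ≡ 0 at y ∈ {4}; common: ∅.
  x = 8: f ≡ 0 at y ∈ ∅; g ≡ 0 at y ∈ {9}; common: ∅.
  x = 9: f ≡ 0 at y ∈ ∅; g ≡ 0 at y ∈ {0}; common: ∅.
  x = 10: f ≡ 0 at y ∈ {0, 1, 2, 3, 4, 5, 6, 7, 8, 9, 10}; g ≡ 0 at y ∈ {7}; common: {7}.
Collecting: common zeros = {(10, 7)}, so the count is 1.
Comparison with the Bézout bound: 1 ≤ 4 = deg(f)·deg(g), as expected for curves with no common component (the affine F_11-count falls short of the bound because intersections may lie at infinity, over extension fields, or carry multiplicity).


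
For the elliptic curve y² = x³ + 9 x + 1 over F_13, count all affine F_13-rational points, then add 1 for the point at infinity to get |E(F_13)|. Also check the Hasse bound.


Affine points = {(0, 1), (0, 12), (2, 1), (2, 12), (3, 4), (3, 9), (4, 6), (4, 7), (7, 2), (7, 11), (8, 0), (10, 5), (10, 8), (11, 1), (11, 12), (12, 2), (12, 11)}; affine count = 17; |E(F_13)| = 18.

Discriminant check: Δ ∝ 4a³ + 27b² = 4·9³ + 27·1² = 4·729 + 27·1 ≡ 5 (mod 13). Nonzero ⇒ E is nonsingular.
For each x ∈ F_13, compute rhs = x³ + 9·x + 1 mod 13, then count y ∈ F_13 with y² ≡ rhs.
  x = 0: rhs = 1, matching y values: 1, 12 (2 points).
  x = 1: rhs = 11, matching y values: none (0 points).
  x = 2: rhs = 1, matching y values: 1, 12 (2 points).
  x = 3: rhs = 3, matching y values: 4, 9 (2 points).
  x = 4: rhs = 10, matching y values: 6, 7 (2 points).
  x = 5: rhs = 2, matching y values: none (0 points).
  x = 6: rhs = 11, matching y values: none (0 points).
  x = 7: rhs = 4, matching y values: 2, 11 (2 points).
  x = 8: rhs = 0, matching y values: 0 (1 points).
  x = 9: rhs = 5, matching y values: none (0 points).
  x = 10: rhs = 12, matching y values: 5, 8 (2 points).
  x = 11: rhs = 1, matching y values: 1, 12 (2 points).
  x = 12: rhs = 4, matching y values: 2, 11 (2 points).
Total affine count: 17.
Full point count |E(F_13)| = 17 + 1 = 18.
Hasse bound: |18 − (13+1)| = |4| = 4 ≤ 2√13 ≈ 7.2111 ✓.


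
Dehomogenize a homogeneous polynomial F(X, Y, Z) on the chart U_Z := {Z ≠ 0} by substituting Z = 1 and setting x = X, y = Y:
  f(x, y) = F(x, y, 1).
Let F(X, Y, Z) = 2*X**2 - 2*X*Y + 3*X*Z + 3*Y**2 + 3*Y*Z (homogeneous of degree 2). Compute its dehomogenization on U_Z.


f(x, y) = 2*x**2 - 2*x*y + 3*x + 3*y**2 + 3*y

On U_Z we set Z = 1. Each monomial c·X^i·Y^j·Z^k in F becomes c·x^i·y^j·1^k = c·x^i·y^j.
Substituting Z = 1: F(X, Y, 1) = 2*x**2 - 2*x*y + 3*x + 3*y**2 + 3*y.
Note: deg(f) ≤ deg(F) = 2; strict inequality happens when F is divisible by Z (lost terms).


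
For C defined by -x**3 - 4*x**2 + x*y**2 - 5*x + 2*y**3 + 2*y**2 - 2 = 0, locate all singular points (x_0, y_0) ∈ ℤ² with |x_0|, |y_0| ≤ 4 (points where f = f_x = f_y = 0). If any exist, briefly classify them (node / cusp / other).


Singular points: {(-1, 0)}; classification: node.

Compute partial derivatives:
  f_x = -3*x**2 - 8*x + y**2 - 5.
  f_y = 2*x*y + 6*y**2 + 4*y.
Scan x_0 ∈ {−4, ..., 4}. For each x_0, f_y(x_0, y) is a polynomial in y; find its integer roots y ∈ {−4, ..., 4}, then test f_x and f at those candidates.
  x = -4: f_y(-4, y) = 6*y**2 - 4*y; vanishes at y ∈ {0}. (-4, 0): f_x = -21 ≠ 0.
  x = -3: f_y(-3, y) = 6*y**2 - 2*y; vanishes at y ∈ {0}. (-3, 0): f_x = -8 ≠ 0.
  x = -2: f_y(-2, y) = 6*y**2; vanishes at y ∈ {0}. (-2, 0): f_x = -1 ≠ 0.
  x = -1: f_y(-1, y) = 6*y**2 + 2*y; vanishes at y ∈ {0}. (-1, 0): f_x = 0, f = 0 — SINGULAR.
  x = 0: f_y(0, y) = 6*y**2 + 4*y; vanishes at y ∈ {0}. (0, 0): f_x = -5 ≠ 0.
  x = 1: f_y(1, y) = 6*y**2 + 6*y; vanishes at y ∈ {-1, 0}. (1, -1): f_x = -15 ≠ 0; (1, 0): f_x = -16 ≠ 0.
  x = 2: f_y(2, y) = 6*y**2 + 8*y; vanishes at y ∈ {0}. (2, 0): f_x = -33 ≠ 0.
  x = 3: f_y(3, y) = 6*y**2 + 10*y; vanishes at y ∈ {0}. (3, 0): f_x = -56 ≠ 0.
  x = 4: f_y(4, y) = 6*y**2 + 12*y; vanishes at y ∈ {-2, 0}. (4, -2): f_x = -81 ≠ 0; (4, 0): f_x = -85 ≠ 0.
Only singular point on the grid: (-1, 0).
Classify: substitute x = -1 + u, y = 0 + v and expand: f = -u**3 - u**2 + u*v**2 + 2*v**3 + v**2.
No constant or linear terms (consistent with a singular point). Quadratic part: -u**2 + v**2. Cubic part: -u**3 + u*v**2 + 2*v**3.
The quadratic part v**2 - u**2 = (v − u)(v + u) splits into two distinct linear factors, so there are two distinct tangent lines y − 0 = ±(x − -1) — this is a node (ordinary double point).
Classification: node.


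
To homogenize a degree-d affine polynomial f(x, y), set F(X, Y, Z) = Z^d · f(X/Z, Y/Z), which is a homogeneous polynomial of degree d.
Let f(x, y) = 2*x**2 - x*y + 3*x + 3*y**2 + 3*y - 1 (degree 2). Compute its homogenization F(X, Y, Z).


F(X, Y, Z) = 2*X**2 - X*Y + 3*X*Z + 3*Y**2 + 3*Y*Z - Z**2

deg(f) = 2.
Substitute x = X/Z, y = Y/Z into f, then multiply by Z^2.
  monomial 2·x^2·y^0 ↦ 2·X^2·Y^0·Z^0.
  monomial -1·x^1·y^1 ↦ -1·X^1·Y^1·Z^0.
  monomial 3·x^1·y^0 ↦ 3·X^1·Y^0·Z^1.
  monomial 3·x^0·y^2 ↦ 3·X^0·Y^2·Z^0.
  monomial 3·x^0·y^1 ↦ 3·X^0·Y^1·Z^1.
  monomial -1·x^0·y^0 ↦ -1·X^0·Y^0·Z^2.
Collecting: F(X, Y, Z) = 2*X**2 - X*Y + 3*X*Z + 3*Y**2 + 3*Y*Z - Z**2.


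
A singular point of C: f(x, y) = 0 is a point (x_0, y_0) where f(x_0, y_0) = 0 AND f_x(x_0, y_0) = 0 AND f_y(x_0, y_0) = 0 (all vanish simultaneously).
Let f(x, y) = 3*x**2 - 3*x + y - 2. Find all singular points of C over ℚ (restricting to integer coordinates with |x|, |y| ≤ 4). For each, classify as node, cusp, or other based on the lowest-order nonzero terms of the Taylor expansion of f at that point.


No singular points in the scanned grid; C is smooth there.

Compute partial derivatives:
  f_x = 6*x - 3.
  f_y = 1.
f_y = 1 is a nonzero constant, so f_y never vanishes: no point (x, y) can satisfy f = f_x = f_y = 0. In particular no (x, y) ∈ {−4, ..., 4}² is singular; the curve is smooth.


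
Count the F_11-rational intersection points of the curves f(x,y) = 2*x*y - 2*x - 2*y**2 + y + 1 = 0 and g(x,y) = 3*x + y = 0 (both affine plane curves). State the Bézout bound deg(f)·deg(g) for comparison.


Common zeros: {(7, 1)}; count = 1; Bézout bound = 2.

deg(f) = 2, deg(g) = 1, so Bézout bound = 2.
Scan x ∈ F_11. For each x, list the y ∈ F_11 with f(x, y) ≡ 0 and those with g(x, y) ≡ 0 (mod 11); the common zeros in that column are the intersection.
  x = 0: f ≡ 0 at y ∈ {1, 5}; g ≡ 0 at y ∈ {0}; common: ∅.
  x = 1: f ≡ 0 at y ∈ {1, 6}; g ≡ 0 at y ∈ {8}; common: ∅.
  x = 2: f ≡ 0 at y ∈ {1, 7}; g ≡ 0 at y ∈ {5}; common: ∅.
  x = 3: f ≡ 0 at y ∈ {1, 8}; g ≡ 0 at y ∈ {2}; common: ∅.
  x = 4: f ≡ 0 at y ∈ {1, 9}; g ≡ 0 at y ∈ {10}; common: ∅.
  x = 5: f ≡ 0 at y ∈ {1, 10}; g ≡ 0 at y ∈ {7}; common: ∅.
  x = 6: f ≡ 0 at y ∈ {0, 1}; g ≡ 0 at y ∈ {4}; common: ∅.
  x = 7: f ≡ 0 at y ∈ {1}; g ≡ 0 at y ∈ {1}; common: {1}.
  x = 8: f ≡ 0 at y ∈ {1, 2}; g ≡ 0 at y ∈ {9}; common: ∅.
  x = 9: f ≡ 0 at y ∈ {1, 3}; g ≡ 0 at y ∈ {6}; common: ∅.
  x = 10: f ≡ 0 at y ∈ {1, 4}; g ≡ 0 at y ∈ {3}; common: ∅.
Collecting: common zeros = {(7, 1)}, so the count is 1.
Comparison with the Bézout bound: 1 ≤ 2 = deg(f)·deg(g), as expected for curves with no common component (the affine F_11-count falls short of the bound because intersections may lie at infinity, over extension fields, or carry multiplicity).


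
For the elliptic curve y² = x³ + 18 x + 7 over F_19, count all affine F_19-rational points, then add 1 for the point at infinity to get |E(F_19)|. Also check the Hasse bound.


Affine points = {(0, 8), (0, 11), (1, 8), (1, 11), (7, 1), (7, 18), (8, 6), (8, 13), (9, 9), (9, 10), (10, 3), (10, 16), (11, 4), (11, 15), (13, 5), (13, 14), (14, 1), (14, 18), (15, 2), (15, 17), (17, 1), (17, 18), (18, 8), (18, 11)}; affine count = 24; |E(F_19)| = 25.

Discriminant check: Δ ∝ 4a³ + 27b² = 4·18³ + 27·7² = 4·5832 + 27·49 ≡ 8 (mod 19). Nonzero ⇒ E is nonsingular.
For each x ∈ F_19, compute rhs = x³ + 18·x + 7 mod 19, then count y ∈ F_19 with y² ≡ rhs.
  x = 0: rhs = 7, matching y values: 8, 11 (2 points).
  x = 1: rhs = 7, matching y values: 8, 11 (2 points).
  x = 2: rhs = 13, matching y values: none (0 points).
  x = 3: rhs = 12, matching y values: none (0 points).
  x = 4: rhs = 10, matching y values: none (0 points).
  x = 5: rhs = 13, matching y values: none (0 points).
  x = 6: rhs = 8, matching y values: none (0 points).
  x = 7: rhs = 1, matching y values: 1, 18 (2 points).
  x = 8: rhs = 17, matching y values: 6, 13 (2 points).
  x = 9: rhs = 5, matching y values: 9, 10 (2 points).
  x = 10: rhs = 9, matching y values: 3, 16 (2 points).
  x = 11: rhs = 16, matching y values: 4, 15 (2 points).
  x = 12: rhs = 13, matching y values: none (0 points).
  x = 13: rhs = 6, matching y values: 5, 14 (2 points).
  x = 14: rhs = 1, matching y values: 1, 18 (2 points).
  x = 15: rhs = 4, matching y values: 2, 17 (2 points).
  x = 16: rhs = 2, matching y values: none (0 points).
  x = 17: rhs = 1, matching y values: 1, 18 (2 points).
  x = 18: rhs = 7, matching y values: 8, 11 (2 points).
Total affine count: 24.
Full point count |E(F_19)| = 24 + 1 = 25.
Hasse bound: |25 − (19+1)| = |5| = 5 ≤ 2√19 ≈ 8.7178 ✓.


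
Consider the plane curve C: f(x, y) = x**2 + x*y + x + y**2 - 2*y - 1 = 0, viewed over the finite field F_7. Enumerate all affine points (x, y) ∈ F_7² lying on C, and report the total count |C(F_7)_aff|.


Affine F_7-points: {(0, 4), (0, 5), (1, 3), (1, 5), (2, 3), (2, 4)}; count = 6.

For each of the 49 pairs (x, y) ∈ F_7², evaluate f(x, y) mod 7. Record the zeros.
  x = 0: [0↦6, 1↦5, 2↦6, 3↦2, 4↦0, 5↦0, 6↦2]  zeros at y ∈ {4, 5}
  x = 1: [0↦1, 1↦1, 2↦3, 3↦0, 4↦6, 5↦0, 6↦3]  zeros at y ∈ {3, 5}
  x = 2: [0↦5, 1↦6, 2↦2, 3↦0, 4↦0, 5↦2, 6↦6]  zeros at y ∈ {3, 4}
  x = 3: [0↦4, 1↦6, 2↦3, 3↦2, 4↦3, 5↦6, 6↦4]  zeros at y ∈ ∅
  x = 4: [0↦5, 1↦1, 2↦6, 3↦6, 4↦1, 5↦5, 6↦4]  zeros at y ∈ ∅
  x = 5: [0↦1, 1↦5, 2↦4, 3↦5, 4↦1, 5↦6, 6↦6]  zeros at y ∈ ∅
  x = 6: [0↦6, 1↦4, 2↦4, 3↦6, 4↦3, 5↦2, 6↦3]  zeros at y ∈ ∅
Collecting zeros: affine points = {(0, 4), (0, 5), (1, 3), (1, 5), (2, 3), (2, 4)}.
Total count |C(F_7)_aff| = 6.


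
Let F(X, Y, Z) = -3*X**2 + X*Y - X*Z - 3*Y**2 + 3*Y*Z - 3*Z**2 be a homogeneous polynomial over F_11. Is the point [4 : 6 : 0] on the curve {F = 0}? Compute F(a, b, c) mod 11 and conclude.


F(4,6,0) ≡ 0 (mod 11); P is on the curve.

Evaluate F(4, 6, 0) term-by-term (mod 11).
  -3*X**2 ↦ -3·16·1·1 = -48
  X*Y ↦ 1·4·6·1 = 24
  -X*Z ↦ -1·4·1·0 = 0
  -3*Y**2 ↦ -3·1·36·1 = -108
  3*Y*Z ↦ 3·1·6·0 = 0
  -3*Z**2 ↦ -3·1·1·0 = 0
Sum: F(4, 6, 0) = (-48) + (24) + (0) + (-108) + (0) + (0) = -132.
Reducing mod 11: -132 ≡ 0 (mod 11).
Since F(a, b, c) ≡ 0 (mod 11), P lies on the curve.


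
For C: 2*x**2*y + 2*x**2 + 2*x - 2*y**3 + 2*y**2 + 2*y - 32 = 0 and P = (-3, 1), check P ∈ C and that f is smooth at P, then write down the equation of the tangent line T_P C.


Tangent line at P: -22*x + 18*y - 84 = 0.

Step 1: f(-3, 1) = 0, so P lies on C.
Step 2: partial derivatives
  f_x(x, y) = 4*x*y + 4*x + 2, f_y(x, y) = 2*x**2 - 6*y**2 + 4*y + 2.
  f_x(P) = -22, f_y(P) = 18 (gradient nonzero, so P is smooth).
Step 3: tangent line at P: -22·(x − -3) + 18·(y − 1) = 0.
Expanding: -22*x + 18*y - 84 = 0.


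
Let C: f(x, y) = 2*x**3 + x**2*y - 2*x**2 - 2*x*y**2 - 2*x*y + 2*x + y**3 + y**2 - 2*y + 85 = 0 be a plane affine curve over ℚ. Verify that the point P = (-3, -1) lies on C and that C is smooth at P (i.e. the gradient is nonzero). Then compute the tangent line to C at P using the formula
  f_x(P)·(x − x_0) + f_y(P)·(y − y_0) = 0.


Tangent line at P: 74*x + 2*y + 224 = 0.

Step 1: f(-3, -1) = 0, so P lies on C.
Step 2: partial derivatives
  f_x(x, y) = 6*x**2 + 2*x*y - 4*x - 2*y**2 - 2*y + 2, f_y(x, y) = x**2 - 4*x*y - 2*x + 3*y**2 + 2*y - 2.
  f_x(P) = 74, f_y(P) = 2 (gradient nonzero, so P is smooth).
Step 3: tangent line at P: 74·(x − -3) + 2·(y − -1) = 0.
Expanding: 74*x + 2*y + 224 = 0.


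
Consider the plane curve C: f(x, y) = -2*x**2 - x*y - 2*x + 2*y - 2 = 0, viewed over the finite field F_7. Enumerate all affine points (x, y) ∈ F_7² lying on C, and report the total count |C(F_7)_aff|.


Affine F_7-points: {(0, 1), (1, 6), (2, 0), (2, 1), (2, 2), (2, 3), (2, 4), (2, 5), (2, 6), (3, 2), (4, 0), (5, 5), (6, 3)}; count = 13.

For each of the 49 pairs (x, y) ∈ F_7², evaluate f(x, y) mod 7. Record the zeros.
  x = 0: [0↦5, 1↦0, 2↦2, 3↦4, 4↦6, 5↦1, 6↦3]  zeros at y ∈ {1}
  x = 1: [0↦1, 1↦2, 2↦3, 3↦4, 4↦5, 5↦6, 6↦0]  zeros at y ∈ {6}
  x = 2: [0↦0, 1↦0, 2↦0, 3↦0, 4↦0, 5↦0, 6↦0]  zeros at y ∈ {0, 1, 2, 3, 4, 5, 6}
  x = 3: [0↦2, 1↦1, 2↦0, 3↦6, 4↦5, 5↦4, 6↦3]  zeros at y ∈ {2}
  x = 4: [0↦0, 1↦5, 2↦3, 3↦1, 4↦6, 5↦4, 6↦2]  zeros at y ∈ {0}
  x = 5: [0↦1, 1↦5, 2↦2, 3↦6, 4↦3, 5↦0, 6↦4]  zeros at y ∈ {5}
  x = 6: [0↦5, 1↦1, 2↦4, 3↦0, 4↦3, 5↦6, 6↦2]  zeros at y ∈ {3}
Collecting zeros: affine points = {(0, 1), (1, 6), (2, 0), (2, 1), (2, 2), (2, 3), (2, 4), (2, 5), (2, 6), (3, 2), (4, 0), (5, 5), (6, 3)}.
Total count |C(F_7)_aff| = 13.


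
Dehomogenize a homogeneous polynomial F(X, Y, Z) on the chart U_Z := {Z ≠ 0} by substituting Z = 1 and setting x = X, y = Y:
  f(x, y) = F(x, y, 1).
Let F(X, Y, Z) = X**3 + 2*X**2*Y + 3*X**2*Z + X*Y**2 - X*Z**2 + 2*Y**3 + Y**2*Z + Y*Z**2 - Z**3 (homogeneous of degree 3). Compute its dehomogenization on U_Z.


f(x, y) = x**3 + 2*x**2*y + 3*x**2 + x*y**2 - x + 2*y**3 + y**2 + y - 1

On U_Z we set Z = 1. Each monomial c·X^i·Y^j·Z^k in F becomes c·x^i·y^j·1^k = c·x^i·y^j.
Substituting Z = 1: F(X, Y, 1) = x**3 + 2*x**2*y + 3*x**2 + x*y**2 - x + 2*y**3 + y**2 + y - 1.
Note: deg(f) ≤ deg(F) = 3; strict inequality happens when F is divisible by Z (lost terms).


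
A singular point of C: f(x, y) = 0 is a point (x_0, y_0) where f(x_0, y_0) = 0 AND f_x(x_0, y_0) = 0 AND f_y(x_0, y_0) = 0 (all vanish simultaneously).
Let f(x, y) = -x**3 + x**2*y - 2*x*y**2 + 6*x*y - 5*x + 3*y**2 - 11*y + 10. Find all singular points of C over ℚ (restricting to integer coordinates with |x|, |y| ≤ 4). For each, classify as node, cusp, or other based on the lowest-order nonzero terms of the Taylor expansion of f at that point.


Singular points: {(1, 2)}; classification: node.

Compute partial derivatives:
  f_x = -3*x**2 + 2*x*y - 2*y**2 + 6*y - 5.
  f_y = x**2 - 4*x*y + 6*x + 6*y - 11.
Scan x_0 ∈ {−4, ..., 4}. For each x_0, f_y(x_0, y) is a polynomial in y; find its integer roots y ∈ {−4, ..., 4}, then test f_x and f at those candidates.
  x = -4: f_y(-4, y) = 22*y - 19; no integer root y with |y| ≤ 4.
  x = -3: f_y(-3, y) = 18*y - 20; no integer root y with |y| ≤ 4.
  x = -2: f_y(-2, y) = 14*y - 19; no integer root y with |y| ≤ 4.
  x = -1: f_y(-1, y) = 10*y - 16; no integer root y with |y| ≤ 4.
  x = 0: f_y(0, y) = 6*y - 11; no integer root y with |y| ≤ 4.
  x = 1: f_y(1, y) = 2*y - 4; vanishes at y ∈ {2}. (1, 2): f_x = 0, f = 0 — SINGULAR.
  x = 2: f_y(2, y) = 5 - 2*y; no integer root y with |y| ≤ 4.
  x = 3: f_y(3, y) = 16 - 6*y; no integer root y with |y| ≤ 4.
  x = 4: f_y(4, y) = 29 - 10*y; no integer root y with |y| ≤ 4.
Only singular point on the grid: (1, 2).
Classify: substitute x = 1 + u, y = 2 + v and expand: f = -u**3 + u**2*v - u**2 - 2*u*v**2 + v**2.
No constant or linear terms (consistent with a singular point). Quadratic part: -u**2 + v**2. Cubic part: -u**3 + u**2*v - 2*u*v**2.
The quadratic part v**2 - u**2 = (v − u)(v + u) splits into two distinct linear factors, so there are two distinct tangent lines y − 2 = ±(x − 1) — this is a node (ordinary double point).
Classification: node.


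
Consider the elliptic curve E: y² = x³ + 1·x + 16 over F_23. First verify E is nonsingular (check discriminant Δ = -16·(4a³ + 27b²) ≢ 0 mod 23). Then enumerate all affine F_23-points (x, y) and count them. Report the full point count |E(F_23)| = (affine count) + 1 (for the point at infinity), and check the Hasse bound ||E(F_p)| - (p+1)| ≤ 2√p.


Affine points = {(0, 4), (0, 19), (1, 8), (1, 15), (2, 7), (2, 16), (3, 0), (5, 10), (5, 13), (6, 10), (6, 13), (9, 8), (9, 15), (11, 1), (11, 22), (12, 10), (12, 13), (13, 8), (13, 15), (15, 5), (15, 18), (17, 1), (17, 22), (18, 1), (18, 22), (20, 3), (20, 20), (21, 11), (21, 12)}; affine count = 29; |E(F_23)| = 30.

Discriminant check: Δ ∝ 4a³ + 27b² = 4·1³ + 27·16² = 4·1 + 27·256 ≡ 16 (mod 23). Nonzero ⇒ E is nonsingular.
For each x ∈ F_23, compute rhs = x³ + 1·x + 16 mod 23, then count y ∈ F_23 with y² ≡ rhs.
  x = 0: rhs = 16, matching y values: 4, 19 (2 points).
  x = 1: rhs = 18, matching y values: 8, 15 (2 points).
  x = 2: rhs = 3, matching y values: 7, 16 (2 points).
  x = 3: rhs = 0, matching y values: 0 (1 points).
  x = 4: rhs = 15, matching y values: none (0 points).
  x = 5: rhs = 8, matching y values: 10, 13 (2 points).
  x = 6: rhs = 8, matching y values: 10, 13 (2 points).
  x = 7: rhs = 21, matching y values: none (0 points).
  x = 8: rhs = 7, matching y values: none (0 points).
  x = 9: rhs = 18, matching y values: 8, 15 (2 points).
  x = 10: rhs = 14, matching y values: none (0 points).
  x = 11: rhs = 1, matching y values: 1, 22 (2 points).
  x = 12: rhs = 8, matching y values: 10, 13 (2 points).
  x = 13: rhs = 18, matching y values: 8, 15 (2 points).
  x = 14: rhs = 14, matching y values: none (0 points).
  x = 15: rhs = 2, matching y values: 5, 18 (2 points).
  x = 16: rhs = 11, matching y values: none (0 points).
  x = 17: rhs = 1, matching y values: 1, 22 (2 points).
  x = 18: rhs = 1, matching y values: 1, 22 (2 points).
  x = 19: rhs = 17, matching y values: none (0 points).
  x = 20: rhs = 9, matching y values: 3, 20 (2 points).
  x = 21: rhs = 6, matching y values: 11, 12 (2 points).
  x = 22: rhs = 14, matching y values: none (0 points).
Total affine count: 29.
Full point count |E(F_23)| = 29 + 1 = 30.
Hasse bound: |30 − (23+1)| = |6| = 6 ≤ 2√23 ≈ 9.5917 ✓.


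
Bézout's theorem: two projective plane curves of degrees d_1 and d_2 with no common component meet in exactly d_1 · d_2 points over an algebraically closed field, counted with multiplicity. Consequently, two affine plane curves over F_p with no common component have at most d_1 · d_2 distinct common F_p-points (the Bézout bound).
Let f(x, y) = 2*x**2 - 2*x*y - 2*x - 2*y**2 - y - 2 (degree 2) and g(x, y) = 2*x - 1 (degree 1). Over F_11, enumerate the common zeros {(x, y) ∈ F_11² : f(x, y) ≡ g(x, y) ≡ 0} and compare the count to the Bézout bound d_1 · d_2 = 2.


Common zeros: ∅; count = 0; Bézout bound = 2.

deg(f) = 2, deg(g) = 1, so Bézout bound = 2.
Scan x ∈ F_11. For each x, list the y ∈ F_11 with f(x, y) ≡ 0 and those with g(x, y) ≡ 0 (mod 11); the common zeros in that column are the intersection.
  x = 0: f ≡ 0 at y ∈ ∅; g ≡ 0 at y ∈ ∅; common: ∅.
  x = 1: f ≡ 0 at y ∈ {7, 8}; g ≡ 0 at y ∈ ∅; common: ∅.
  x = 2: f ≡ 0 at y ∈ ∅; g ≡ 0 at y ∈ ∅; common: ∅.
  x = 3: f ≡ 0 at y ∈ ∅; g ≡ 0 at y ∈ ∅; common: ∅.
  x = 4: f ≡ 0 at y ∈ {0, 1}; g ≡ 0 at y ∈ ∅; common: ∅.
  x = 5: f ≡ 0 at y ∈ ∅; g ≡ 0 at y ∈ ∅; common: ∅.
  x = 6: f ≡ 0 at y ∈ ∅; g ≡ 0 at y ∈ {0, 1, 2, 3, 4, 5, 6, 7, 8, 9, 10}; common: ∅.
  x = 7: f ≡ 0 at y ∈ {2, 7}; g ≡ 0 at y ∈ ∅; common: ∅.
  x = 8: f ≡ 0 at y ∈ {0, 8}; g ≡ 0 at y ∈ ∅; common: ∅.
  x = 9: f ≡ 0 at y ∈ {1, 6}; g ≡ 0 at y ∈ ∅; common: ∅.
  x = 10: f ≡ 0 at y ∈ ∅; g ≡ 0 at y ∈ ∅; common: ∅.
Collecting: common zeros = ∅, so the count is 0.
Comparison with the Bézout bound: 0 ≤ 2 = deg(f)·deg(g), as expected for curves with no common component (the affine F_11-count falls short of the bound because intersections may lie at infinity, over extension fields, or carry multiplicity).


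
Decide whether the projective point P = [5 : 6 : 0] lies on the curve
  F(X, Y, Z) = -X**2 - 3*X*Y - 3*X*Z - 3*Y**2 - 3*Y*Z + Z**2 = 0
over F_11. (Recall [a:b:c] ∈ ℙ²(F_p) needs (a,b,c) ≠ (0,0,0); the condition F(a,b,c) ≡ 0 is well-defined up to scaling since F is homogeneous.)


F(5,6,0) ≡ 8 (mod 11); P is NOT on the curve.

Evaluate F(5, 6, 0) term-by-term (mod 11).
  -X**2 ↦ -1·25·1·1 = -25
  -3*X*Y ↦ -3·5·6·1 = -90
  -3*X*Z ↦ -3·5·1·0 = 0
  -3*Y**2 ↦ -3·1·36·1 = -108
  -3*Y*Z ↦ -3·1·6·0 = 0
  Z**2 ↦ 1·1·1·0 = 0
Sum: F(5, 6, 0) = (-25) + (-90) + (0) + (-108) + (0) + (0) = -223.
Reducing mod 11: -223 ≡ 8 (mod 11).
Since F(a, b, c) ≡ 8 ≠ 0 (mod 11), P does NOT lie on the curve.


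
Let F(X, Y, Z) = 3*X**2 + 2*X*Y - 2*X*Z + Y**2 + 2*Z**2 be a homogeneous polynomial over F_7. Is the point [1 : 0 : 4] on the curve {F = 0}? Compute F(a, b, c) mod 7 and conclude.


F(1,0,4) ≡ 6 (mod 7); P is NOT on the curve.

Evaluate F(1, 0, 4) term-by-term (mod 7).
  3*X**2 ↦ 3·1·1·1 = 3
  2*X*Y ↦ 2·1·0·1 = 0
  -2*X*Z ↦ -2·1·1·4 = -8
  Y**2 ↦ 1·1·0·1 = 0
  2*Z**2 ↦ 2·1·1·16 = 32
Sum: F(1, 0, 4) = (3) + (0) + (-8) + (0) + (32) = 27.
Reducing mod 7: 27 ≡ 6 (mod 7).
Since F(a, b, c) ≡ 6 ≠ 0 (mod 7), P does NOT lie on the curve.


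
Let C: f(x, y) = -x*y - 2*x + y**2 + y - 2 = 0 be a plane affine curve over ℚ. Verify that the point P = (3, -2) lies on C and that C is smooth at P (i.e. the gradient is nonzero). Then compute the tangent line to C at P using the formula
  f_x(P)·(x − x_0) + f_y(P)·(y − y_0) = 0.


Tangent line at P: -6*y - 12 = 0.

Step 1: f(3, -2) = 0, so P lies on C.
Step 2: partial derivatives
  f_x(x, y) = -y - 2, f_y(x, y) = -x + 2*y + 1.
  f_x(P) = 0, f_y(P) = -6 (gradient nonzero, so P is smooth).
Step 3: tangent line at P: 0·(x − 3) + -6·(y − -2) = 0.
Expanding: -6*y - 12 = 0.


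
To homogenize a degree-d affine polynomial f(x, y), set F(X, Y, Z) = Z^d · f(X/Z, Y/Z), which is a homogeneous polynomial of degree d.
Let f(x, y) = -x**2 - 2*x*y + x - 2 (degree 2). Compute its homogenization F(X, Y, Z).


F(X, Y, Z) = -X**2 - 2*X*Y + X*Z - 2*Z**2

deg(f) = 2.
Substitute x = X/Z, y = Y/Z into f, then multiply by Z^2.
  monomial -1·x^2·y^0 ↦ -1·X^2·Y^0·Z^0.
  monomial -2·x^1·y^1 ↦ -2·X^1·Y^1·Z^0.
  monomial 1·x^1·y^0 ↦ 1·X^1·Y^0·Z^1.
  monomial -2·x^0·y^0 ↦ -2·X^0·Y^0·Z^2.
Collecting: F(X, Y, Z) = -X**2 - 2*X*Y + X*Z - 2*Z**2.


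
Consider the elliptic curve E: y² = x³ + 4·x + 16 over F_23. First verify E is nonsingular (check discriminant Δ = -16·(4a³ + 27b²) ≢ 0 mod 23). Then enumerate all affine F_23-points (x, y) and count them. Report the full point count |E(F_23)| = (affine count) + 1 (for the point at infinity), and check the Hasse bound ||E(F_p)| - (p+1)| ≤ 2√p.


Affine points = {(0, 4), (0, 19), (2, 3), (2, 20), (3, 3), (3, 20), (4, 2), (4, 21), (5, 0), (6, 7), (6, 16), (8, 10), (8, 13), (15, 1), (15, 22), (16, 6), (16, 17), (17, 11), (17, 12), (18, 3), (18, 20), (20, 0), (21, 0)}; affine count = 23; |E(F_23)| = 24.

Discriminant check: Δ ∝ 4a³ + 27b² = 4·4³ + 27·16² = 4·64 + 27·256 ≡ 15 (mod 23). Nonzero ⇒ E is nonsingular.
For each x ∈ F_23, compute rhs = x³ + 4·x + 16 mod 23, then count y ∈ F_23 with y² ≡ rhs.
  x = 0: rhs = 16, matching y values: 4, 19 (2 points).
  x = 1: rhs = 21, matching y values: none (0 points).
  x = 2: rhs = 9, matching y values: 3, 20 (2 points).
  x = 3: rhs = 9, matching y values: 3, 20 (2 points).
  x = 4: rhs = 4, matching y values: 2, 21 (2 points).
  x = 5: rhs = 0, matching y values: 0 (1 points).
  x = 6: rhs = 3, matching y values: 7, 16 (2 points).
  x = 7: rhs = 19, matching y values: none (0 points).
  x = 8: rhs = 8, matching y values: 10, 13 (2 points).
  x = 9: rhs = 22, matching y values: none (0 points).
  x = 10: rhs = 21, matching y values: none (0 points).
  x = 11: rhs = 11, matching y values: none (0 points).
  x = 12: rhs = 21, matching y values: none (0 points).
  x = 13: rhs = 11, matching y values: none (0 points).
  x = 14: rhs = 10, matching y values: none (0 points).
  x = 15: rhs = 1, matching y values: 1, 22 (2 points).
  x = 16: rhs = 13, matching y values: 6, 17 (2 points).
  x = 17: rhs = 6, matching y values: 11, 12 (2 points).
  x = 18: rhs = 9, matching y values: 3, 20 (2 points).
  x = 19: rhs = 5, matching y values: none (0 points).
  x = 20: rhs = 0, matching y values: 0 (1 points).
  x = 21: rhs = 0, matching y values: 0 (1 points).
  x = 22: rhs = 11, matching y values: none (0 points).
Total affine count: 23.
Full point count |E(F_23)| = 23 + 1 = 24.
Hasse bound: |24 − (23+1)| = |0| = 0 ≤ 2√23 ≈ 9.5917 ✓.


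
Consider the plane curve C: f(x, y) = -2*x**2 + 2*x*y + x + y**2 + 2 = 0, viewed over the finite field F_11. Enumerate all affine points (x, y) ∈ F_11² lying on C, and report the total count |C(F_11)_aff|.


Affine F_11-points: {(0, 3), (0, 8), (1, 10), (3, 8), (4, 4), (4, 10), (6, 4), (6, 6), (9, 1), (9, 3)}; count = 10.

For each of the 121 pairs (x, y) ∈ F_11², evaluate f(x, y) mod 11. Record the zeros.
  x = 0: [0↦2, 1↦3, 2↦6, 3↦0, 4↦7, 5↦5, 6↦5, 7↦7, 8↦0, 9↦6, 10↦3]  zeros at y ∈ {3, 8}
  x = 1: [0↦1, 1↦4, 2↦9, 3↦5, 4↦3, 5↦3, 6↦5, 7↦9, 8↦4, 9↦1, 10↦0]  zeros at y ∈ {10}
  x = 2: [0↦7, 1↦1, 2↦8, 3↦6, 4↦6, 5↦8, 6↦1, 7↦7, 8↦4, 9↦3, 10↦4]  zeros at y ∈ ∅
  x = 3: [0↦9, 1↦5, 2↦3, 3↦3, 4↦5, 5↦9, 6↦4, 7↦1, 8↦0, 9↦1, 10↦4]  zeros at y ∈ {8}
  x = 4: [0↦7, 1↦5, 2↦5, 3↦7, 4↦0, 5↦6, 6↦3, 7↦2, 8↦3, 9↦6, 10↦0]  zeros at y ∈ {4, 10}
  x = 5: [0↦1, 1↦1, 2↦3, 3↦7, 4↦2, 5↦10, 6↦9, 7↦10, 8↦2, 9↦7, 10↦3]  zeros at y ∈ ∅
  x = 6: [0↦2, 1↦4, 2↦8, 3↦3, 4↦0, 5↦10, 6↦0, 7↦3, 8↦8, 9↦4, 10↦2]  zeros at y ∈ {4, 6}
  x = 7: [0↦10, 1↦3, 2↦9, 3↦6, 4↦5, 5↦6, 6↦9, 7↦3, 8↦10, 9↦8, 10↦8]  zeros at y ∈ ∅
  x = 8: [0↦3, 1↦9, 2↦6, 3↦5, 4↦6, 5↦9, 6↦3, 7↦10, 8↦8, 9↦8, 10↦10]  zeros at y ∈ ∅
  x = 9: [0↦3, 1↦0, 2↦10, 3↦0, 4↦3, 5↦8, 6↦4, 7↦2, 8↦2, 9↦4, 10↦8]  zeros at y ∈ {1, 3}
  x = 10: [0↦10, 1↦9, 2↦10, 3↦2, 4↦7, 5↦3, 6↦1, 7↦1, 8↦3, 9↦7, 10↦2]  zeros at y ∈ ∅
Collecting zeros: affine points = {(0, 3), (0, 8), (1, 10), (3, 8), (4, 4), (4, 10), (6, 4), (6, 6), (9, 1), (9, 3)}.
Total count |C(F_11)_aff| = 10.


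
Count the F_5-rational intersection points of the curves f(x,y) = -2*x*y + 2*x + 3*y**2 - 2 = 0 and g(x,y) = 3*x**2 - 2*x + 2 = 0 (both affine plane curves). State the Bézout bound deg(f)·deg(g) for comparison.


Common zeros: ∅; count = 0; Bézout bound = 4.

deg(f) = 2, deg(g) = 2, so Bézout bound = 4.
Scan x ∈ F_5. For each x, list the y ∈ F_5 with f(x, y) ≡ 0 and those with g(x, y) ≡ 0 (mod 5); the common zeros in that column are the intersection.
  x = 0: f ≡ 0 at y ∈ {2, 3}; g ≡ 0 at y ∈ ∅; common: ∅.
  x = 1: f ≡ 0 at y ∈ {0, 4}; g ≡ 0 at y ∈ ∅; common: ∅.
  x = 2: f ≡ 0 at y ∈ ∅; g ≡ 0 at y ∈ {0, 1, 2, 3, 4}; common: ∅.
  x = 3: f ≡ 0 at y ∈ ∅; g ≡ 0 at y ∈ ∅; common: ∅.
  x = 4: f ≡ 0 at y ∈ ∅; g ≡ 0 at y ∈ ∅; common: ∅.
Collecting: common zeros = ∅, so the count is 0.
Comparison with the Bézout bound: 0 ≤ 4 = deg(f)·deg(g), as expected for curves with no common component (the affine F_5-count falls short of the bound because intersections may lie at infinity, over extension fields, or carry multiplicity).


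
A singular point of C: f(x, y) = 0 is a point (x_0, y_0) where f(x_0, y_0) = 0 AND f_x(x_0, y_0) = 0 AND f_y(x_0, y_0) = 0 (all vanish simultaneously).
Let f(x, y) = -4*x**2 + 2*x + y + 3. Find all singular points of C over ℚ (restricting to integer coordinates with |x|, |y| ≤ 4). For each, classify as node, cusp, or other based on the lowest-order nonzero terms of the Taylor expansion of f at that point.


No singular points in the scanned grid; C is smooth there.

Compute partial derivatives:
  f_x = 2 - 8*x.
  f_y = 1.
f_y = 1 is a nonzero constant, so f_y never vanishes: no point (x, y) can satisfy f = f_x = f_y = 0. In particular no (x, y) ∈ {−4, ..., 4}² is singular; the curve is smooth.


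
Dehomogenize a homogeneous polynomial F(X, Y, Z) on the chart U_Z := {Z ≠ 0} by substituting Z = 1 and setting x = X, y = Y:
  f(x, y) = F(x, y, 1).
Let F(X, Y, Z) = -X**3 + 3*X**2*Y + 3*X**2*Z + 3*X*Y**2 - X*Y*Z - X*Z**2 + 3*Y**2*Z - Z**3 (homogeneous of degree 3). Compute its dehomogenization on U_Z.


f(x, y) = -x**3 + 3*x**2*y + 3*x**2 + 3*x*y**2 - x*y - x + 3*y**2 - 1

On U_Z we set Z = 1. Each monomial c·X^i·Y^j·Z^k in F becomes c·x^i·y^j·1^k = c·x^i·y^j.
Substituting Z = 1: F(X, Y, 1) = -x**3 + 3*x**2*y + 3*x**2 + 3*x*y**2 - x*y - x + 3*y**2 - 1.
Note: deg(f) ≤ deg(F) = 3; strict inequality happens when F is divisible by Z (lost terms).


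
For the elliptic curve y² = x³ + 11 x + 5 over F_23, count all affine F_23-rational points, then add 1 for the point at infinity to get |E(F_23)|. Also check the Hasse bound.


Affine points = {(2, 9), (2, 14), (5, 1), (5, 22), (11, 10), (11, 13), (12, 5), (12, 18), (15, 7), (15, 16), (18, 3), (18, 20), (19, 9), (19, 14), (22, 4), (22, 19)}; affine count = 16; |E(F_23)| = 17.

Discriminant check: Δ ∝ 4a³ + 27b² = 4·11³ + 27·5² = 4·1331 + 27·25 ≡ 19 (mod 23). Nonzero ⇒ E is nonsingular.
For each x ∈ F_23, compute rhs = x³ + 11·x + 5 mod 23, then count y ∈ F_23 with y² ≡ rhs.
  x = 0: rhs = 5, matching y values: none (0 points).
  x = 1: rhs = 17, matching y values: none (0 points).
  x = 2: rhs = 12, matching y values: 9, 14 (2 points).
  x = 3: rhs = 19, matching y values: none (0 points).
  x = 4: rhs = 21, matching y values: none (0 points).
  x = 5: rhs = 1, matching y values: 1, 22 (2 points).
  x = 6: rhs = 11, matching y values: none (0 points).
  x = 7: rhs = 11, matching y values: none (0 points).
  x = 8: rhs = 7, matching y values: none (0 points).
  x = 9: rhs = 5, matching y values: none (0 points).
  x = 10: rhs = 11, matching y values: none (0 points).
  x = 11: rhs = 8, matching y values: 10, 13 (2 points).
  x = 12: rhs = 2, matching y values: 5, 18 (2 points).
  x = 13: rhs = 22, matching y values: none (0 points).
  x = 14: rhs = 5, matching y values: none (0 points).
  x = 15: rhs = 3, matching y values: 7, 16 (2 points).
  x = 16: rhs = 22, matching y values: none (0 points).
  x = 17: rhs = 22, matching y values: none (0 points).
  x = 18: rhs = 9, matching y values: 3, 20 (2 points).
  x = 19: rhs = 12, matching y values: 9, 14 (2 points).
  x = 20: rhs = 14, matching y values: none (0 points).
  x = 21: rhs = 21, matching y values: none (0 points).
  x = 22: rhs = 16, matching y values: 4, 19 (2 points).
Total affine count: 16.
Full point count |E(F_23)| = 16 + 1 = 17.
Hasse bound: |17 − (23+1)| = |-7| = 7 ≤ 2√23 ≈ 9.5917 ✓.


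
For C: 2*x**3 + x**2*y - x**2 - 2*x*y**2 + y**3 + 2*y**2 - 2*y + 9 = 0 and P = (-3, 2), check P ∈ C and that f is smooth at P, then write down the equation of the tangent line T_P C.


Tangent line at P: 40*x + 51*y + 18 = 0.

Step 1: f(-3, 2) = 0, so P lies on C.
Step 2: partial derivatives
  f_x(x, y) = 6*x**2 + 2*x*y - 2*x - 2*y**2, f_y(x, y) = x**2 - 4*x*y + 3*y**2 + 4*y - 2.
  f_x(P) = 40, f_y(P) = 51 (gradient nonzero, so P is smooth).
Step 3: tangent line at P: 40·(x − -3) + 51·(y − 2) = 0.
Expanding: 40*x + 51*y + 18 = 0.


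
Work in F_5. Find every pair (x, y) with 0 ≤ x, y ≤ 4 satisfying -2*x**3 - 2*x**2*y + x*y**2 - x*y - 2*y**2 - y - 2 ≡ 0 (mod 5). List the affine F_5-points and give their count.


Affine F_5-points: {(0, 1), (1, 3), (2, 2), (4, 0), (4, 1)}; count = 5.

For each of the 25 pairs (x, y) ∈ F_5², evaluate f(x, y) mod 5. Record the zeros.
  x = 0: [0↦3, 1↦0, 2↦3, 3↦2, 4↦2]  zeros at y ∈ {1}
  x = 1: [0↦1, 1↦1, 2↦4, 3↦0, 4↦4]  zeros at y ∈ {3}
  x = 2: [0↦2, 1↦1, 2↦0, 3↦4, 4↦3]  zeros at y ∈ {2}
  x = 3: [0↦4, 1↦3, 2↦4, 3↦2, 4↦2]  zeros at y ∈ ∅
  x = 4: [0↦0, 1↦0, 2↦4, 3↦2, 4↦4]  zeros at y ∈ {0, 1}
Collecting zeros: affine points = {(0, 1), (1, 3), (2, 2), (4, 0), (4, 1)}.
Total count |C(F_5)_aff| = 5.


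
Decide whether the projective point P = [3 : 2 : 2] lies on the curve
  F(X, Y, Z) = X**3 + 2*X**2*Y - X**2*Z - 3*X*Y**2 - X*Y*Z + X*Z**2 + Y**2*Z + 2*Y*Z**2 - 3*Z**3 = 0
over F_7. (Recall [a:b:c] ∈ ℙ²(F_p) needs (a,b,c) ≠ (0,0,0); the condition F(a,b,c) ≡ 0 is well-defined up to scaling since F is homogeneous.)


F(3,2,2) ≡ 2 (mod 7); P is NOT on the curve.

Evaluate F(3, 2, 2) term-by-term (mod 7).
  X**3 ↦ 1·27·1·1 = 27
  2*X**2*Y ↦ 2·9·2·1 = 36
  -X**2*Z ↦ -1·9·1·2 = -18
  -3*X*Y**2 ↦ -3·3·4·1 = -36
  -X*Y*Z ↦ -1·3·2·2 = -12
  X*Z**2 ↦ 1·3·1·4 = 12
  Y**2*Z ↦ 1·1·4·2 = 8
  2*Y*Z**2 ↦ 2·1·2·4 = 16
  -3*Z**3 ↦ -3·1·1·8 = -24
Sum: F(3, 2, 2) = (27) + (36) + (-18) + (-36) + (-12) + (12) + (8) + (16) + (-24) = 9.
Reducing mod 7: 9 ≡ 2 (mod 7).
Since F(a, b, c) ≡ 2 ≠ 0 (mod 7), P does NOT lie on the curve.


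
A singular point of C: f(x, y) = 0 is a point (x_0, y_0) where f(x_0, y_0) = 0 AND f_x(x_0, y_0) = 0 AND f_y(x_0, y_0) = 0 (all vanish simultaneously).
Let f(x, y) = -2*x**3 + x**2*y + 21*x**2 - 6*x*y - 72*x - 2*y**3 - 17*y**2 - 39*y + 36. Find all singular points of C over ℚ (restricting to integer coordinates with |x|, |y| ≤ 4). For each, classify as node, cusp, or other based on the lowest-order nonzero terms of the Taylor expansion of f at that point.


Singular points: {(3, -3)}; classification: cusp.

Compute partial derivatives:
  f_x = -6*x**2 + 2*x*y + 42*x - 6*y - 72.
  f_y = x**2 - 6*x - 6*y**2 - 34*y - 39.
Scan x_0 ∈ {−4, ..., 4}. For each x_0, f_y(x_0, y) is a polynomial in y; find its integer roots y ∈ {−4, ..., 4}, then test f_x and f at those candidates.
  x = -4: f_y(-4, y) = -6*y**2 - 34*y + 1; no integer root y with |y| ≤ 4.
  x = -3: f_y(-3, y) = -6*y**2 - 34*y - 12; no integer root y with |y| ≤ 4.
  x = -2: f_y(-2, y) = -6*y**2 - 34*y - 23; no integer root y with |y| ≤ 4.
  x = -1: f_y(-1, y) = -6*y**2 - 34*y - 32; no integer root y with |y| ≤ 4.
  x = 0: f_y(0, y) = -6*y**2 - 34*y - 39; no integer root y with |y| ≤ 4.
  x = 1: f_y(1, y) = -6*y**2 - 34*y - 44; vanishes at y ∈ {-2}. (1, -2): f_x = -28 ≠ 0.
  x = 2: f_y(2, y) = -6*y**2 - 34*y - 47; no integer root y with |y| ≤ 4.
  x = 3: f_y(3, y) = -6*y**2 - 34*y - 48; vanishes at y ∈ {-3}. (3, -3): f_x = 0, f = 0 — SINGULAR.
  x = 4: f_y(4, y) = -6*y**2 - 34*y - 47; no integer root y with |y| ≤ 4.
Only singular point on the grid: (3, -3).
Classify: substitute x = 3 + u, y = -3 + v and expand: f = -2*u**3 + u**2*v - 2*v**3 + v**2.
No constant or linear terms (consistent with a singular point). Quadratic part: v**2. Cubic part: -2*u**3 + u**2*v - 2*v**3.
The quadratic part v**2 is a perfect square, so there is a single (double) tangent line v = 0, i.e. y = -3. Restricting the cubic part to that line (v = 0) leaves -2*u**3 ≠ 0, so f is not divisible by v and the branch is v² ≈ 2*u**3 to lowest order — this is a cusp.
Classification: cusp.


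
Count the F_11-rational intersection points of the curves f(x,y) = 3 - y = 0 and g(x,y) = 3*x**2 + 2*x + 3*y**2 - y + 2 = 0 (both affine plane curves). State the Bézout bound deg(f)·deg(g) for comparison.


Common zeros: {(7, 3)}; count = 1; Bézout bound = 2.

deg(f) = 1, deg(g) = 2, so Bézout bound = 2.
Scan x ∈ F_11. For each x, list the y ∈ F_11 with f(x, y) ≡ 0 and those with g(x, y) ≡ 0 (mod 11); the common zeros in that column are the intersection.
  x = 0: f ≡ 0 at y ∈ {3}; g ≡ 0 at y ∈ ∅; common: ∅.
  x = 1: f ≡ 0 at y ∈ {3}; g ≡ 0 at y ∈ {5, 10}; common: ∅.
  x = 2: f ≡ 0 at y ∈ {3}; g ≡ 0 at y ∈ {5, 10}; common: ∅.
  x = 3: f ≡ 0 at y ∈ {3}; g ≡ 0 at y ∈ ∅; common: ∅.
  x = 4: f ≡ 0 at y ∈ {3}; g ≡ 0 at y ∈ {7, 8}; common: ∅.
  x = 5: f ≡ 0 at y ∈ {3}; g ≡ 0 at y ∈ ∅; common: ∅.
  x = 6: f ≡ 0 at y ∈ {3}; g ≡ 0 at y ∈ {2}; common: ∅.
  x = 7: f ≡ 0 at y ∈ {3}; g ≡ 0 at y ∈ {1, 3}; common: {3}.
  x = 8: f ≡ 0 at y ∈ {3}; g ≡ 0 at y ∈ {2}; common: ∅.
  x = 9: f ≡ 0 at y ∈ {3}; g ≡ 0 at y ∈ ∅; common: ∅.
  x = 10: f ≡ 0 at y ∈ {3}; g ≡ 0 at y ∈ {7, 8}; common: ∅.
Collecting: common zeros = {(7, 3)}, so the count is 1.
Comparison with the Bézout bound: 1 ≤ 2 = deg(f)·deg(g), as expected for curves with no common component (the affine F_11-count falls short of the bound because intersections may lie at infinity, over extension fields, or carry multiplicity).


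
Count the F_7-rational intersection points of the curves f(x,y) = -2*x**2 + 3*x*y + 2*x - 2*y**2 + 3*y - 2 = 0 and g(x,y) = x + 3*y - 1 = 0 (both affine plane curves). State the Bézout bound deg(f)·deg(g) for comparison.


Common zeros: ∅; count = 0; Bézout bound = 2.

deg(f) = 2, deg(g) = 1, so Bézout bound = 2.
Scan x ∈ F_7. For each x, list the y ∈ F_7 with f(x, y) ≡ 0 and those with g(x, y) ≡ 0 (mod 7); the common zeros in that column are the intersection.
  x = 0: f ≡ 0 at y ∈ {6}; g ≡ 0 at y ∈ {5}; common: ∅.
  x = 1: f ≡ 0 at y ∈ ∅; g ≡ 0 at y ∈ {0}; common: ∅.
  x = 2: f ≡ 0 at y ∈ ∅; g ≡ 0 at y ∈ {2}; common: ∅.
  x = 3: f ≡ 0 at y ∈ {0, 6}; g ≡ 0 at y ∈ {4}; common: ∅.
  x = 4: f ≡ 0 at y ∈ ∅; g ≡ 0 at y ∈ {6}; common: ∅.
  x = 5: f ≡ 0 at y ∈ {0, 2}; g ≡ 0 at y ∈ {1}; common: ∅.
  x = 6: f ≡ 0 at y ∈ {2, 5}; g ≡ 0 at y ∈ {3}; common: ∅.
Collecting: common zeros = ∅, so the count is 0.
Comparison with the Bézout bound: 0 ≤ 2 = deg(f)·deg(g), as expected for curves with no common component (the affine F_7-count falls short of the bound because intersections may lie at infinity, over extension fields, or carry multiplicity).
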